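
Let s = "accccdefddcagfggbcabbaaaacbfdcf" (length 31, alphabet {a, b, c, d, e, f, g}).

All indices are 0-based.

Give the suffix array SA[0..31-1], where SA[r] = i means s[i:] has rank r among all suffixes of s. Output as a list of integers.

rank | idx | suffix
   0 |  21 | aaaacbfdcf
   1 |  22 | aaacbfdcf
   2 |  23 | aacbfdcf
   3 |  18 | abbaaaacbfdcf
   4 |  24 | acbfdcf
   5 |   0 | accccdefddcagfggbcabbaaaacbfdcf
   6 |  11 | agfggbcabbaaaacbfdcf
   7 |  20 | baaaacbfdcf
   8 |  19 | bbaaaacbfdcf
   9 |  16 | bcabbaaaacbfdcf
  10 |  26 | bfdcf
  11 |  17 | cabbaaaacbfdcf
  12 |  10 | cagfggbcabbaaaacbfdcf
  13 |  25 | cbfdcf
  14 |   1 | ccccdefddcagfggbcabbaaaacbfdcf
  15 |   2 | cccdefddcagfggbcabbaaaacbfdcf
  16 |   3 | ccdefddcagfggbcabbaaaacbfdcf
  17 |   4 | cdefddcagfggbcabbaaaacbfdcf
  18 |  29 | cf
  19 |   9 | dcagfggbcabbaaaacbfdcf
  20 |  28 | dcf
  21 |   8 | ddcagfggbcabbaaaacbfdcf
  22 |   5 | defddcagfggbcabbaaaacbfdcf
  23 |   6 | efddcagfggbcabbaaaacbfdcf
  24 |  30 | f
  25 |  27 | fdcf
  26 |   7 | fddcagfggbcabbaaaacbfdcf
  27 |  13 | fggbcabbaaaacbfdcf
  28 |  15 | gbcabbaaaacbfdcf
  29 |  12 | gfggbcabbaaaacbfdcf
  30 |  14 | ggbcabbaaaacbfdcf

[21, 22, 23, 18, 24, 0, 11, 20, 19, 16, 26, 17, 10, 25, 1, 2, 3, 4, 29, 9, 28, 8, 5, 6, 30, 27, 7, 13, 15, 12, 14]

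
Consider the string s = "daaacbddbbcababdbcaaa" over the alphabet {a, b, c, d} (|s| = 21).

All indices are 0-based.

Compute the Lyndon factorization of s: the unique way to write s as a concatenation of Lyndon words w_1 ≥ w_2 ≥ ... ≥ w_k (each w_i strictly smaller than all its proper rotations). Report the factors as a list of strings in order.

emit factor 1: 'd' (i=0, period=1)
emit factor 2: 'aaacbddbbcababdbc' (i=1, period=17)
emit factor 3: 'a' (i=18, period=1)
emit factor 4: 'a' (i=19, period=1)
emit factor 5: 'a' (i=20, period=1)

["d", "aaacbddbbcababdbc", "a", "a", "a"]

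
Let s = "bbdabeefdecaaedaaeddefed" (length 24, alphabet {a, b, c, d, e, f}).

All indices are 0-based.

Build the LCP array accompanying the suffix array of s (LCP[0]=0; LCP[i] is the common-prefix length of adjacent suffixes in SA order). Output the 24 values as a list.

[0, 4, 1, 1, 3, 0, 1, 1, 0, 0, 1, 2, 1, 1, 2, 0, 1, 2, 2, 1, 1, 2, 0, 1]

rank→(start, suffix):
  0 → (11, 'aaedaaeddefed')
  1 → (15, 'aaeddefed')
  2 → (3, 'abeefdecaaedaaeddefed')
  3 → (12, 'aedaaeddefed')
  4 → (16, 'aeddefed')
  5 → (0, 'bbdabeefdecaaedaaeddefed')
  6 → (1, 'bdabeefdecaaedaaeddefed')
  7 → (4, 'beefdecaaedaaeddefed')
  8 → (10, 'caaedaaeddefed')
  9 → (23, 'd')
  10 → (14, 'daaeddefed')
  11 → (2, 'dabeefdecaaedaaeddefed')
  12 → (18, 'ddefed')
  13 → (8, 'decaaedaaeddefed')
  14 → (19, 'defed')
  15 → (9, 'ecaaedaaeddefed')
  16 → (22, 'ed')
  17 → (13, 'edaaeddefed')
  18 → (17, 'eddefed')
  19 → (5, 'eefdecaaedaaeddefed')
  20 → (6, 'efdecaaedaaeddefed')
  21 → (20, 'efed')
  22 → (7, 'fdecaaedaaeddefed')
  23 → (21, 'fed')

SA = [11, 15, 3, 12, 16, 0, 1, 4, 10, 23, 14, 2, 18, 8, 19, 9, 22, 13, 17, 5, 6, 20, 7, 21]
rank  pair      lcp
   1  s[11:],s[15:]  4  'aaed'
   2  s[15:],s[3:]  1  'a'
   3  s[3:],s[12:]  1  'a'
   4  s[12:],s[16:]  3  'aed'
   5  s[16:],s[0:]  0  ''
   6  s[0:],s[1:]  1  'b'
   7  s[1:],s[4:]  1  'b'
   8  s[4:],s[10:]  0  ''
   9  s[10:],s[23:]  0  ''
  10  s[23:],s[14:]  1  'd'
  11  s[14:],s[2:]  2  'da'
  12  s[2:],s[18:]  1  'd'
  13  s[18:],s[8:]  1  'd'
  14  s[8:],s[19:]  2  'de'
  15  s[19:],s[9:]  0  ''
  16  s[9:],s[22:]  1  'e'
  17  s[22:],s[13:]  2  'ed'
  18  s[13:],s[17:]  2  'ed'
  19  s[17:],s[5:]  1  'e'
  20  s[5:],s[6:]  1  'e'
  21  s[6:],s[20:]  2  'ef'
  22  s[20:],s[7:]  0  ''
  23  s[7:],s[21:]  1  'f'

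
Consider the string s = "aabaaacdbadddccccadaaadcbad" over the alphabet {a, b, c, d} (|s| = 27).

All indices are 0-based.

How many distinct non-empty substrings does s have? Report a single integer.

rank→(start, suffix):
  0 → (3, 'aaacdbadddccccadaaadcbad')
  1 → (19, 'aaadcbad')
  2 → (0, 'aabaaacdbadddccccadaaadcbad')
  3 → (4, 'aacdbadddccccadaaadcbad')
  4 → (20, 'aadcbad')
  5 → (1, 'abaaacdbadddccccadaaadcbad')
  6 → (5, 'acdbadddccccadaaadcbad')
  7 → (25, 'ad')
  8 → (17, 'adaaadcbad')
  9 → (21, 'adcbad')
  10 → (9, 'adddccccadaaadcbad')
  11 → (2, 'baaacdbadddccccadaaadcbad')
  12 → (24, 'bad')
  13 → (8, 'badddccccadaaadcbad')
  14 → (16, 'cadaaadcbad')
  15 → (23, 'cbad')
  16 → (15, 'ccadaaadcbad')
  17 → (14, 'cccadaaadcbad')
  18 → (13, 'ccccadaaadcbad')
  19 → (6, 'cdbadddccccadaaadcbad')
  20 → (26, 'd')
  21 → (18, 'daaadcbad')
  22 → (7, 'dbadddccccadaaadcbad')
  23 → (22, 'dcbad')
  24 → (12, 'dccccadaaadcbad')
  25 → (11, 'ddccccadaaadcbad')
  26 → (10, 'dddccccadaaadcbad')

SA = [3, 19, 0, 4, 20, 1, 5, 25, 17, 21, 9, 2, 24, 8, 16, 23, 15, 14, 13, 6, 26, 18, 7, 22, 12, 11, 10]
rank  pair      lcp
   1  s[3:],s[19:]  3  'aaa'
   2  s[19:],s[0:]  2  'aa'
   3  s[0:],s[4:]  2  'aa'
   4  s[4:],s[20:]  2  'aa'
   5  s[20:],s[1:]  1  'a'
   6  s[1:],s[5:]  1  'a'
   7  s[5:],s[25:]  1  'a'
   8  s[25:],s[17:]  2  'ad'
   9  s[17:],s[21:]  2  'ad'
  10  s[21:],s[9:]  2  'ad'
  11  s[9:],s[2:]  0  ''
  12  s[2:],s[24:]  2  'ba'
  13  s[24:],s[8:]  3  'bad'
  14  s[8:],s[16:]  0  ''
  15  s[16:],s[23:]  1  'c'
  16  s[23:],s[15:]  1  'c'
  17  s[15:],s[14:]  2  'cc'
  18  s[14:],s[13:]  3  'ccc'
  19  s[13:],s[6:]  1  'c'
  20  s[6:],s[26:]  0  ''
  21  s[26:],s[18:]  1  'd'
  22  s[18:],s[7:]  1  'd'
  23  s[7:],s[22:]  1  'd'
  24  s[22:],s[12:]  2  'dc'
  25  s[12:],s[11:]  1  'd'
  26  s[11:],s[10:]  2  'dd'

n(n+1)/2 = 27·28/2 = 378
Σ LCP = 0 + 3 + 2 + 2 + 2 + 1 + 1 + 1 + 2 + 2 + 2 + 0 + 2 + 3 + 0 + 1 + 1 + 2 + 3 + 1 + 0 + 1 + 1 + 1 + 2 + 1 + 2 = 39
distinct = 378 − 39 = 339

339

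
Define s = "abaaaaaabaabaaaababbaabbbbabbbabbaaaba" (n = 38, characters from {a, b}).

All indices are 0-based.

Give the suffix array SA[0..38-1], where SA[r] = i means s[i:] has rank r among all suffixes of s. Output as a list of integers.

[37, 2, 3, 4, 12, 33, 5, 13, 34, 9, 6, 14, 20, 35, 0, 10, 7, 15, 30, 17, 26, 21, 36, 1, 11, 32, 8, 19, 29, 16, 25, 31, 18, 28, 24, 27, 23, 22]

sorted suffixes:
  #0 SA[0]=37  'a'
  #1 SA[1]=2  'aaaaaabaabaaaababbaabbbbabbbabbaaaba'
  #2 SA[2]=3  'aaaaabaabaaaababbaabbbbabbbabbaaaba'
  #3 SA[3]=4  'aaaabaabaaaababbaabbbbabbbabbaaaba'
  #4 SA[4]=12  'aaaababbaabbbbabbbabbaaaba'
  #5 SA[5]=33  'aaaba'
  #6 SA[6]=5  'aaabaabaaaababbaabbbbabbbabbaaaba'
  #7 SA[7]=13  'aaababbaabbbbabbbabbaaaba'
  #8 SA[8]=34  'aaba'
  #9 SA[9]=9  'aabaaaababbaabbbbabbbabbaaaba'
  #10 SA[10]=6  'aabaabaaaababbaabbbbabbbabbaaaba'
  #11 SA[11]=14  'aababbaabbbbabbbabbaaaba'
  #12 SA[12]=20  'aabbbbabbbabbaaaba'
  #13 SA[13]=35  'aba'
  #14 SA[14]=0  'abaaaaaabaabaaaababbaabbbbabbbabbaaaba'
  #15 SA[15]=10  'abaaaababbaabbbbabbbabbaaaba'
  #16 SA[16]=7  'abaabaaaababbaabbbbabbbabbaaaba'
  #17 SA[17]=15  'ababbaabbbbabbbabbaaaba'
  #18 SA[18]=30  'abbaaaba'
  #19 SA[19]=17  'abbaabbbbabbbabbaaaba'
  #20 SA[20]=26  'abbbabbaaaba'
  #21 SA[21]=21  'abbbbabbbabbaaaba'
  #22 SA[22]=36  'ba'
  #23 SA[23]=1  'baaaaaabaabaaaababbaabbbbabbbabbaaaba'
  #24 SA[24]=11  'baaaababbaabbbbabbbabbaaaba'
  #25 SA[25]=32  'baaaba'
  #26 SA[26]=8  'baabaaaababbaabbbbabbbabbaaaba'
  #27 SA[27]=19  'baabbbbabbbabbaaaba'
  #28 SA[28]=29  'babbaaaba'
  #29 SA[29]=16  'babbaabbbbabbbabbaaaba'
  #30 SA[30]=25  'babbbabbaaaba'
  #31 SA[31]=31  'bbaaaba'
  #32 SA[32]=18  'bbaabbbbabbbabbaaaba'
  #33 SA[33]=28  'bbabbaaaba'
  #34 SA[34]=24  'bbabbbabbaaaba'
  #35 SA[35]=27  'bbbabbaaaba'
  #36 SA[36]=23  'bbbabbbabbaaaba'
  #37 SA[37]=22  'bbbbabbbabbaaaba'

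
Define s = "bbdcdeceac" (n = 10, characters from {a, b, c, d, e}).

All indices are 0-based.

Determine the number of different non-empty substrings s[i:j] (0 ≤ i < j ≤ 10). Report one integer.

50

rank | idx | suffix
   0 |   8 | ac
   1 |   0 | bbdcdeceac
   2 |   1 | bdcdeceac
   3 |   9 | c
   4 |   3 | cdeceac
   5 |   6 | ceac
   6 |   2 | dcdeceac
   7 |   4 | deceac
   8 |   7 | eac
   9 |   5 | eceac

SA = [8, 0, 1, 9, 3, 6, 2, 4, 7, 5]
rank  pair      lcp
   1  s[8:],s[0:]  0  ''
   2  s[0:],s[1:]  1  'b'
   3  s[1:],s[9:]  0  ''
   4  s[9:],s[3:]  1  'c'
   5  s[3:],s[6:]  1  'c'
   6  s[6:],s[2:]  0  ''
   7  s[2:],s[4:]  1  'd'
   8  s[4:],s[7:]  0  ''
   9  s[7:],s[5:]  1  'e'

n(n+1)/2 = 10·11/2 = 55
Σ LCP = 0 + 0 + 1 + 0 + 1 + 1 + 0 + 1 + 0 + 1 = 5
distinct = 55 − 5 = 50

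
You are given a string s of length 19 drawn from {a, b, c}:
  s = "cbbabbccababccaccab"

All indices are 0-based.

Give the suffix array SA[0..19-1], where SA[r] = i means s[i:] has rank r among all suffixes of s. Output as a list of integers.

[17, 8, 3, 10, 14, 18, 2, 9, 1, 4, 5, 11, 16, 7, 13, 0, 15, 6, 12]

rank→(start, suffix):
  0 → (17, 'ab')
  1 → (8, 'ababccaccab')
  2 → (3, 'abbccababccaccab')
  3 → (10, 'abccaccab')
  4 → (14, 'accab')
  5 → (18, 'b')
  6 → (2, 'babbccababccaccab')
  7 → (9, 'babccaccab')
  8 → (1, 'bbabbccababccaccab')
  9 → (4, 'bbccababccaccab')
  10 → (5, 'bccababccaccab')
  11 → (11, 'bccaccab')
  12 → (16, 'cab')
  13 → (7, 'cababccaccab')
  14 → (13, 'caccab')
  15 → (0, 'cbbabbccababccaccab')
  16 → (15, 'ccab')
  17 → (6, 'ccababccaccab')
  18 → (12, 'ccaccab')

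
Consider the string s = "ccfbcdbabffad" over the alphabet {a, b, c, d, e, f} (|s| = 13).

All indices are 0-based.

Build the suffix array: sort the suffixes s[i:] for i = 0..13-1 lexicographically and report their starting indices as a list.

rank→(start, suffix):
  0 → (7, 'abffad')
  1 → (11, 'ad')
  2 → (6, 'babffad')
  3 → (3, 'bcdbabffad')
  4 → (8, 'bffad')
  5 → (0, 'ccfbcdbabffad')
  6 → (4, 'cdbabffad')
  7 → (1, 'cfbcdbabffad')
  8 → (12, 'd')
  9 → (5, 'dbabffad')
  10 → (10, 'fad')
  11 → (2, 'fbcdbabffad')
  12 → (9, 'ffad')

[7, 11, 6, 3, 8, 0, 4, 1, 12, 5, 10, 2, 9]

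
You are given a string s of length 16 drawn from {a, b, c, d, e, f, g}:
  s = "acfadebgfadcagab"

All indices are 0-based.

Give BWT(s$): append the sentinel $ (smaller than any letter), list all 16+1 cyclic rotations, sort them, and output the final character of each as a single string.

bg$ffcaedaaadgcab

rank  rotation           last
    0  $acfadebgfadcagab  b
    1  ab$acfadebgfadcag  g
    2  acfadebgfadcagab$  $
    3  adcagab$acfadebgf  f
    4  adebgfadcagab$acf  f
    5  agab$acfadebgfadc  c
    6  b$acfadebgfadcaga  a
    7  bgfadcagab$acfade  e
    8  cagab$acfadebgfad  d
    9  cfadebgfadcagab$a  a
   10  dcagab$acfadebgfa  a
   11  debgfadcagab$acfa  a
   12  ebgfadcagab$acfad  d
   13  fadcagab$acfadebg  g
   14  fadebgfadcagab$ac  c
   15  gab$acfadebgfadca  a
   16  gfadcagab$acfadeb  b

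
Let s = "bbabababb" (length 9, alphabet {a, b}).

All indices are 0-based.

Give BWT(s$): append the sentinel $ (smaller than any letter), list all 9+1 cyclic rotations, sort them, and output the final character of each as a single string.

bbbbbbaaa$

rank  rotation    last
    0  $bbabababb  b
    1  abababb$bb  b
    2  ababb$bbab  b
    3  abb$bbabab  b
    4  b$bbababab  b
    5  babababb$b  b
    6  bababb$bba  a
    7  babb$bbaba  a
    8  bb$bbababa  a
    9  bbabababb$  $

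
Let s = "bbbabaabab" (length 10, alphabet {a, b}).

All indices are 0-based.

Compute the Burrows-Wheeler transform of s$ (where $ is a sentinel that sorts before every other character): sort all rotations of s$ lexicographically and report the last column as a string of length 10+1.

bbbbaaaabb$

rank  rotation     last
    0  $bbbabaabab  b
    1  aabab$bbbab  b
    2  ab$bbbabaab  b
    3  abaabab$bbb  b
    4  abab$bbbaba  a
    5  b$bbbabaaba  a
    6  baabab$bbba  a
    7  bab$bbbabaa  a
    8  babaabab$bb  b
    9  bbabaabab$b  b
   10  bbbabaabab$  $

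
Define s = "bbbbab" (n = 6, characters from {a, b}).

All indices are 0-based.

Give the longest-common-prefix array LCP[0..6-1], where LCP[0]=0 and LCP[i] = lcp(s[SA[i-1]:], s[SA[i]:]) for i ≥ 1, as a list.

sorted suffixes:
  #0 SA[0]=4  'ab'
  #1 SA[1]=5  'b'
  #2 SA[2]=3  'bab'
  #3 SA[3]=2  'bbab'
  #4 SA[4]=1  'bbbab'
  #5 SA[5]=0  'bbbbab'

SA = [4, 5, 3, 2, 1, 0]
rank  pair      lcp
   1  s[4:],s[5:]  0  ''
   2  s[5:],s[3:]  1  'b'
   3  s[3:],s[2:]  1  'b'
   4  s[2:],s[1:]  2  'bb'
   5  s[1:],s[0:]  3  'bbb'

[0, 0, 1, 1, 2, 3]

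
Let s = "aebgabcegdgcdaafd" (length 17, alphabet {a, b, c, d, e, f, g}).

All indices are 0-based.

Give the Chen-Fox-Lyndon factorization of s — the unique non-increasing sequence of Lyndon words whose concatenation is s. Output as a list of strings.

["aebg", "abcegdgcd", "aafd"]

emit factor 1: 'aebg' (i=0, period=4)
emit factor 2: 'abcegdgcd' (i=4, period=9)
emit factor 3: 'aafd' (i=13, period=4)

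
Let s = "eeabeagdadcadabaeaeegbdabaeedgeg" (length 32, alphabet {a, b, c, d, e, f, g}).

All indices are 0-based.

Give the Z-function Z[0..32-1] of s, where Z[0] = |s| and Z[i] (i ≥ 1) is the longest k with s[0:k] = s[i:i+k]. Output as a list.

Z[0]=32
i=1: fresh scan; Z[1]=1 grow→box=[1,2)
i=2: fresh scan; Z[2]=0
i=3: fresh scan; Z[3]=0
i=4: fresh scan; Z[4]=1 grow→box=[4,5)
i=5: fresh scan; Z[5]=0
i=6: fresh scan; Z[6]=0
i=7: fresh scan; Z[7]=0
i=8: fresh scan; Z[8]=0
i=9: fresh scan; Z[9]=0
i=10: fresh scan; Z[10]=0
i=11: fresh scan; Z[11]=0
i=12: fresh scan; Z[12]=0
i=13: fresh scan; Z[13]=0
i=14: fresh scan; Z[14]=0
i=15: fresh scan; Z[15]=0
i=16: fresh scan; Z[16]=1 grow→box=[16,17)
i=17: fresh scan; Z[17]=0
i=18: fresh scan; Z[18]=2 grow→box=[18,20)
i=19: min(r-i=1, Z[1]=1)=1; Z[19]=1
i=20: fresh scan; Z[20]=0
i=21: fresh scan; Z[21]=0
i=22: fresh scan; Z[22]=0
i=23: fresh scan; Z[23]=0
i=24: fresh scan; Z[24]=0
i=25: fresh scan; Z[25]=0
i=26: fresh scan; Z[26]=2 grow→box=[26,28)
i=27: min(r-i=1, Z[1]=1)=1; Z[27]=1
i=28: fresh scan; Z[28]=0
i=29: fresh scan; Z[29]=0
i=30: fresh scan; Z[30]=1 grow→box=[30,31)
i=31: fresh scan; Z[31]=0

[32, 1, 0, 0, 1, 0, 0, 0, 0, 0, 0, 0, 0, 0, 0, 0, 1, 0, 2, 1, 0, 0, 0, 0, 0, 0, 2, 1, 0, 0, 1, 0]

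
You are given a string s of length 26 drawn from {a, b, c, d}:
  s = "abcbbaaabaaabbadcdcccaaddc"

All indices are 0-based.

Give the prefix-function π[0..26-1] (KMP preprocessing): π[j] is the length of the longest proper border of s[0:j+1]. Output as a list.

[0, 0, 0, 0, 0, 1, 1, 1, 2, 1, 1, 1, 2, 0, 1, 0, 0, 0, 0, 0, 0, 1, 1, 0, 0, 0]

π[0] = 0
j=1 s[j]='b': π[1]=0 (border '')
j=2 s[j]='c': π[2]=0 (border '')
j=3 s[j]='b': π[3]=0 (border '')
j=4 s[j]='b': π[4]=0 (border '')
j=5 s[j]='a': π[5]=1 (border 'a')
j=6 s[j]='a': k: 1→0; π[6]=1 (border 'a')
j=7 s[j]='a': k: 1→0; π[7]=1 (border 'a')
j=8 s[j]='b': π[8]=2 (border 'ab')
j=9 s[j]='a': k: 2→0; π[9]=1 (border 'a')
j=10 s[j]='a': k: 1→0; π[10]=1 (border 'a')
j=11 s[j]='a': k: 1→0; π[11]=1 (border 'a')
j=12 s[j]='b': π[12]=2 (border 'ab')
j=13 s[j]='b': k: 2→0; π[13]=0 (border '')
j=14 s[j]='a': π[14]=1 (border 'a')
j=15 s[j]='d': k: 1→0; π[15]=0 (border '')
j=16 s[j]='c': π[16]=0 (border '')
j=17 s[j]='d': π[17]=0 (border '')
j=18 s[j]='c': π[18]=0 (border '')
j=19 s[j]='c': π[19]=0 (border '')
j=20 s[j]='c': π[20]=0 (border '')
j=21 s[j]='a': π[21]=1 (border 'a')
j=22 s[j]='a': k: 1→0; π[22]=1 (border 'a')
j=23 s[j]='d': k: 1→0; π[23]=0 (border '')
j=24 s[j]='d': π[24]=0 (border '')
j=25 s[j]='c': π[25]=0 (border '')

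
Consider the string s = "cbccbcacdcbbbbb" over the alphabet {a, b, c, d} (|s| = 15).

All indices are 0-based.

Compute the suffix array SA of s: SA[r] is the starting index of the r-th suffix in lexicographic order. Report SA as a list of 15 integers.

rank→(start, suffix):
  0 → (6, 'acdcbbbbb')
  1 → (14, 'b')
  2 → (13, 'bb')
  3 → (12, 'bbb')
  4 → (11, 'bbbb')
  5 → (10, 'bbbbb')
  6 → (4, 'bcacdcbbbbb')
  7 → (1, 'bccbcacdcbbbbb')
  8 → (5, 'cacdcbbbbb')
  9 → (9, 'cbbbbb')
  10 → (3, 'cbcacdcbbbbb')
  11 → (0, 'cbccbcacdcbbbbb')
  12 → (2, 'ccbcacdcbbbbb')
  13 → (7, 'cdcbbbbb')
  14 → (8, 'dcbbbbb')

[6, 14, 13, 12, 11, 10, 4, 1, 5, 9, 3, 0, 2, 7, 8]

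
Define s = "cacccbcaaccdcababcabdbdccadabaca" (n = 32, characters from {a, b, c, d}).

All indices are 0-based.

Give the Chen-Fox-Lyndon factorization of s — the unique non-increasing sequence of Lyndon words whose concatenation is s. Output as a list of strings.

["c", "acccbc", "aaccdcababcabdbdccadabac", "a"]

emit factor 1: 'c' (i=0, period=1)
emit factor 2: 'acccbc' (i=1, period=6)
emit factor 3: 'aaccdcababcabdbdccadabac' (i=7, period=24)
emit factor 4: 'a' (i=31, period=1)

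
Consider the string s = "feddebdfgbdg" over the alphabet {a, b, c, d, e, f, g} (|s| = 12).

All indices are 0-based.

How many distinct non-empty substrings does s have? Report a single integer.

sorted suffixes:
  #0 SA[0]=5  'bdfgbdg'
  #1 SA[1]=9  'bdg'
  #2 SA[2]=2  'ddebdfgbdg'
  #3 SA[3]=3  'debdfgbdg'
  #4 SA[4]=6  'dfgbdg'
  #5 SA[5]=10  'dg'
  #6 SA[6]=4  'ebdfgbdg'
  #7 SA[7]=1  'eddebdfgbdg'
  #8 SA[8]=0  'feddebdfgbdg'
  #9 SA[9]=7  'fgbdg'
  #10 SA[10]=11  'g'
  #11 SA[11]=8  'gbdg'

SA = [5, 9, 2, 3, 6, 10, 4, 1, 0, 7, 11, 8]
i: (SA[i-1],SA[i]) lcp shared
  1: (5,9) 2 'bd'
  2: (9,2) 0 ''
  3: (2,3) 1 'd'
  4: (3,6) 1 'd'
  5: (6,10) 1 'd'
  6: (10,4) 0 ''
  7: (4,1) 1 'e'
  8: (1,0) 0 ''
  9: (0,7) 1 'f'
  10: (7,11) 0 ''
  11: (11,8) 1 'g'

n(n+1)/2 = 12·13/2 = 78
Σ LCP = 0 + 2 + 0 + 1 + 1 + 1 + 0 + 1 + 0 + 1 + 0 + 1 = 8
distinct = 78 − 8 = 70

70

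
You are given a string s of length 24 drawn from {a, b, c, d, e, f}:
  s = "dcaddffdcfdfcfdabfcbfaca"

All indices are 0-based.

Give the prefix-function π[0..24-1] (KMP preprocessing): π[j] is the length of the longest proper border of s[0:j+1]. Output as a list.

[0, 0, 0, 1, 1, 0, 0, 1, 2, 0, 1, 0, 0, 0, 1, 0, 0, 0, 0, 0, 0, 0, 0, 0]

π[0] = 0
j=1 s[j]='c': π[1]=0 (border '')
j=2 s[j]='a': π[2]=0 (border '')
j=3 s[j]='d': π[3]=1 (border 'd')
j=4 s[j]='d': k: 1→0; π[4]=1 (border 'd')
j=5 s[j]='f': k: 1→0; π[5]=0 (border '')
j=6 s[j]='f': π[6]=0 (border '')
j=7 s[j]='d': π[7]=1 (border 'd')
j=8 s[j]='c': π[8]=2 (border 'dc')
j=9 s[j]='f': k: 2→0; π[9]=0 (border '')
j=10 s[j]='d': π[10]=1 (border 'd')
j=11 s[j]='f': k: 1→0; π[11]=0 (border '')
j=12 s[j]='c': π[12]=0 (border '')
j=13 s[j]='f': π[13]=0 (border '')
j=14 s[j]='d': π[14]=1 (border 'd')
j=15 s[j]='a': k: 1→0; π[15]=0 (border '')
j=16 s[j]='b': π[16]=0 (border '')
j=17 s[j]='f': π[17]=0 (border '')
j=18 s[j]='c': π[18]=0 (border '')
j=19 s[j]='b': π[19]=0 (border '')
j=20 s[j]='f': π[20]=0 (border '')
j=21 s[j]='a': π[21]=0 (border '')
j=22 s[j]='c': π[22]=0 (border '')
j=23 s[j]='a': π[23]=0 (border '')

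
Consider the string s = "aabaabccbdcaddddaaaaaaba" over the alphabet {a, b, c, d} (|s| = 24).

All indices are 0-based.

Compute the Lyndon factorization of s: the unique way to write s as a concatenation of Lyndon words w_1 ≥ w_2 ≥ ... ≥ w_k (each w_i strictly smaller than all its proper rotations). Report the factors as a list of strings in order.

["aabaabccbdcadddd", "aaaaaab", "a"]

emit factor 1: 'aabaabccbdcadddd' (i=0, period=16)
emit factor 2: 'aaaaaab' (i=16, period=7)
emit factor 3: 'a' (i=23, period=1)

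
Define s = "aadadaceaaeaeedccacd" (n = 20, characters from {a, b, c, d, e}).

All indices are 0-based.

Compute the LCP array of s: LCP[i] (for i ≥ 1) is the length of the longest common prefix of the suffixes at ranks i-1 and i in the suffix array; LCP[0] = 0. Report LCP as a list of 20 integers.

rank | idx | suffix
   0 |   0 | aadadaceaaeaeedccacd
   1 |   8 | aaeaeedccacd
   2 |  17 | acd
   3 |   5 | aceaaeaeedccacd
   4 |   3 | adaceaaeaeedccacd
   5 |   1 | adadaceaaeaeedccacd
   6 |   9 | aeaeedccacd
   7 |  11 | aeedccacd
   8 |  16 | cacd
   9 |  15 | ccacd
  10 |  18 | cd
  11 |   6 | ceaaeaeedccacd
  12 |  19 | d
  13 |   4 | daceaaeaeedccacd
  14 |   2 | dadaceaaeaeedccacd
  15 |  14 | dccacd
  16 |   7 | eaaeaeedccacd
  17 |  10 | eaeedccacd
  18 |  13 | edccacd
  19 |  12 | eedccacd

SA = [0, 8, 17, 5, 3, 1, 9, 11, 16, 15, 18, 6, 19, 4, 2, 14, 7, 10, 13, 12]
i: (SA[i-1],SA[i]) lcp shared
  1: (0,8) 2 'aa'
  2: (8,17) 1 'a'
  3: (17,5) 2 'ac'
  4: (5,3) 1 'a'
  5: (3,1) 3 'ada'
  6: (1,9) 1 'a'
  7: (9,11) 2 'ae'
  8: (11,16) 0 ''
  9: (16,15) 1 'c'
  10: (15,18) 1 'c'
  11: (18,6) 1 'c'
  12: (6,19) 0 ''
  13: (19,4) 1 'd'
  14: (4,2) 2 'da'
  15: (2,14) 1 'd'
  16: (14,7) 0 ''
  17: (7,10) 2 'ea'
  18: (10,13) 1 'e'
  19: (13,12) 1 'e'

[0, 2, 1, 2, 1, 3, 1, 2, 0, 1, 1, 1, 0, 1, 2, 1, 0, 2, 1, 1]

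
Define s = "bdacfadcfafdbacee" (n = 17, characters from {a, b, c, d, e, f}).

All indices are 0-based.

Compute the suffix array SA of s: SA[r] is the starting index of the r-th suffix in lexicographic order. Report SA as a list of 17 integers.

[13, 2, 5, 9, 12, 0, 14, 3, 7, 1, 11, 6, 16, 15, 4, 8, 10]

rank | idx | suffix
   0 |  13 | acee
   1 |   2 | acfadcfafdbacee
   2 |   5 | adcfafdbacee
   3 |   9 | afdbacee
   4 |  12 | bacee
   5 |   0 | bdacfadcfafdbacee
   6 |  14 | cee
   7 |   3 | cfadcfafdbacee
   8 |   7 | cfafdbacee
   9 |   1 | dacfadcfafdbacee
  10 |  11 | dbacee
  11 |   6 | dcfafdbacee
  12 |  16 | e
  13 |  15 | ee
  14 |   4 | fadcfafdbacee
  15 |   8 | fafdbacee
  16 |  10 | fdbacee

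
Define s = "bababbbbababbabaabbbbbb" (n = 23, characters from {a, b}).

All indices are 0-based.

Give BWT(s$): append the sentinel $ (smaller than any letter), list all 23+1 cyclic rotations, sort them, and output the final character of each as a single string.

bbbbbbbababb$aababbbbaba

rank  rotation                  last
    0  $bababbbbababbabaabbbbbb  b
    1  aabbbbbb$bababbbbababbab  b
    2  abaabbbbbb$bababbbbababb  b
    3  ababbabaabbbbbb$bababbbb  b
    4  ababbbbababbabaabbbbbb$b  b
    5  abbabaabbbbbb$bababbbbab  b
    6  abbbbababbabaabbbbbb$bab  b
    7  abbbbbb$bababbbbababbaba  a
    8  b$bababbbbababbabaabbbbb  b
    9  baabbbbbb$bababbbbababba  a
   10  babaabbbbbb$bababbbbabab  b
   11  bababbabaabbbbbb$bababbb  b
   12  bababbbbababbabaabbbbbb$  $
   13  babbabaabbbbbb$bababbbba  a
   14  babbbbababbabaabbbbbb$ba  a
   15  bb$bababbbbababbabaabbbb  b
   16  bbabaabbbbbb$bababbbbaba  a
   17  bbababbabaabbbbbb$bababb  b
   18  bbb$bababbbbababbabaabbb  b
   19  bbbababbabaabbbbbb$babab  b
   20  bbbb$bababbbbababbabaabb  b
   21  bbbbababbabaabbbbbb$baba  a
   22  bbbbb$bababbbbababbabaab  b
   23  bbbbbb$bababbbbababbabaa  a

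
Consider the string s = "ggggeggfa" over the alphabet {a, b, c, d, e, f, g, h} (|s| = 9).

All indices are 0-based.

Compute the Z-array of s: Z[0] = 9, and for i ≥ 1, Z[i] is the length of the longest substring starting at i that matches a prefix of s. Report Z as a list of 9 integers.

Z[0]=9
i=1: outside box; Z[1]=3 grow→box=[1,4)
i=2: min(r-i=2, Z[1]=3)=2; Z[2]=2
i=3: min(r-i=1, Z[2]=2)=1; Z[3]=1
i=4: outside box; Z[4]=0
i=5: outside box; Z[5]=2 grow→box=[5,7)
i=6: min(r-i=1, Z[1]=3)=1; Z[6]=1
i=7: outside box; Z[7]=0
i=8: outside box; Z[8]=0

[9, 3, 2, 1, 0, 2, 1, 0, 0]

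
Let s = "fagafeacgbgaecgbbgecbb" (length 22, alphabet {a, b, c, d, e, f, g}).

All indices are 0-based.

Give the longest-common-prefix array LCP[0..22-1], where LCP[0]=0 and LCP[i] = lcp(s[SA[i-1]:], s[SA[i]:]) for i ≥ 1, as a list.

[0, 1, 1, 1, 0, 1, 2, 1, 2, 0, 1, 3, 0, 1, 2, 0, 1, 0, 2, 1, 2, 1]

rank | idx | suffix
   0 |   6 | acgbgaecgbbgecbb
   1 |  11 | aecgbbgecbb
   2 |   3 | afeacgbgaecgbbgecbb
   3 |   1 | agafeacgbgaecgbbgecbb
   4 |  21 | b
   5 |  20 | bb
   6 |  15 | bbgecbb
   7 |   9 | bgaecgbbgecbb
   8 |  16 | bgecbb
   9 |  19 | cbb
  10 |  13 | cgbbgecbb
  11 |   7 | cgbgaecgbbgecbb
  12 |   5 | eacgbgaecgbbgecbb
  13 |  18 | ecbb
  14 |  12 | ecgbbgecbb
  15 |   0 | fagafeacgbgaecgbbgecbb
  16 |   4 | feacgbgaecgbbgecbb
  17 |  10 | gaecgbbgecbb
  18 |   2 | gafeacgbgaecgbbgecbb
  19 |  14 | gbbgecbb
  20 |   8 | gbgaecgbbgecbb
  21 |  17 | gecbb

SA = [6, 11, 3, 1, 21, 20, 15, 9, 16, 19, 13, 7, 5, 18, 12, 0, 4, 10, 2, 14, 8, 17]
rank  pair      lcp
   1  s[6:],s[11:]  1  'a'
   2  s[11:],s[3:]  1  'a'
   3  s[3:],s[1:]  1  'a'
   4  s[1:],s[21:]  0  ''
   5  s[21:],s[20:]  1  'b'
   6  s[20:],s[15:]  2  'bb'
   7  s[15:],s[9:]  1  'b'
   8  s[9:],s[16:]  2  'bg'
   9  s[16:],s[19:]  0  ''
  10  s[19:],s[13:]  1  'c'
  11  s[13:],s[7:]  3  'cgb'
  12  s[7:],s[5:]  0  ''
  13  s[5:],s[18:]  1  'e'
  14  s[18:],s[12:]  2  'ec'
  15  s[12:],s[0:]  0  ''
  16  s[0:],s[4:]  1  'f'
  17  s[4:],s[10:]  0  ''
  18  s[10:],s[2:]  2  'ga'
  19  s[2:],s[14:]  1  'g'
  20  s[14:],s[8:]  2  'gb'
  21  s[8:],s[17:]  1  'g'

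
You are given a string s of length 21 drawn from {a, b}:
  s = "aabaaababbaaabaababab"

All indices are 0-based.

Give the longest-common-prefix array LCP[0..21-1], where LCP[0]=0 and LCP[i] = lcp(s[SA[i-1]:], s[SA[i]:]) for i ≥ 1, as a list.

[0, 5, 2, 5, 4, 5, 1, 2, 4, 3, 4, 4, 2, 0, 1, 6, 3, 2, 3, 3, 1]

rank | idx | suffix
   0 |  10 | aaabaababab
   1 |   3 | aaababbaaabaababab
   2 |   0 | aabaaababbaaabaababab
   3 |  11 | aabaababab
   4 |  14 | aababab
   5 |   4 | aababbaaabaababab
   6 |  19 | ab
   7 |   1 | abaaababbaaabaababab
   8 |  12 | abaababab
   9 |  17 | abab
  10 |  15 | ababab
  11 |   5 | ababbaaabaababab
  12 |   7 | abbaaabaababab
  13 |  20 | b
  14 |   9 | baaabaababab
  15 |   2 | baaababbaaabaababab
  16 |  13 | baababab
  17 |  18 | bab
  18 |  16 | babab
  19 |   6 | babbaaabaababab
  20 |   8 | bbaaabaababab

SA = [10, 3, 0, 11, 14, 4, 19, 1, 12, 17, 15, 5, 7, 20, 9, 2, 13, 18, 16, 6, 8]
rank  pair      lcp
   1  s[10:],s[3:]  5  'aaaba'
   2  s[3:],s[0:]  2  'aa'
   3  s[0:],s[11:]  5  'aabaa'
   4  s[11:],s[14:]  4  'aaba'
   5  s[14:],s[4:]  5  'aabab'
   6  s[4:],s[19:]  1  'a'
   7  s[19:],s[1:]  2  'ab'
   8  s[1:],s[12:]  4  'abaa'
   9  s[12:],s[17:]  3  'aba'
  10  s[17:],s[15:]  4  'abab'
  11  s[15:],s[5:]  4  'abab'
  12  s[5:],s[7:]  2  'ab'
  13  s[7:],s[20:]  0  ''
  14  s[20:],s[9:]  1  'b'
  15  s[9:],s[2:]  6  'baaaba'
  16  s[2:],s[13:]  3  'baa'
  17  s[13:],s[18:]  2  'ba'
  18  s[18:],s[16:]  3  'bab'
  19  s[16:],s[6:]  3  'bab'
  20  s[6:],s[8:]  1  'b'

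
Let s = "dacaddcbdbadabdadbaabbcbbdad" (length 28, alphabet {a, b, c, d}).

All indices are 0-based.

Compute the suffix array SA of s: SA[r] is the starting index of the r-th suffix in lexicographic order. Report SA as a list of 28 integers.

rank→(start, suffix):
  0 → (18, 'aabbcbbdad')
  1 → (19, 'abbcbbdad')
  2 → (12, 'abdadbaabbcbbdad')
  3 → (1, 'acaddcbdbadabdadbaabbcbbdad')
  4 → (26, 'ad')
  5 → (10, 'adabdadbaabbcbbdad')
  6 → (15, 'adbaabbcbbdad')
  7 → (3, 'addcbdbadabdadbaabbcbbdad')
  8 → (17, 'baabbcbbdad')
  9 → (9, 'badabdadbaabbcbbdad')
  10 → (20, 'bbcbbdad')
  11 → (23, 'bbdad')
  12 → (21, 'bcbbdad')
  13 → (24, 'bdad')
  14 → (13, 'bdadbaabbcbbdad')
  15 → (7, 'bdbadabdadbaabbcbbdad')
  16 → (2, 'caddcbdbadabdadbaabbcbbdad')
  17 → (22, 'cbbdad')
  18 → (6, 'cbdbadabdadbaabbcbbdad')
  19 → (27, 'd')
  20 → (11, 'dabdadbaabbcbbdad')
  21 → (0, 'dacaddcbdbadabdadbaabbcbbdad')
  22 → (25, 'dad')
  23 → (14, 'dadbaabbcbbdad')
  24 → (16, 'dbaabbcbbdad')
  25 → (8, 'dbadabdadbaabbcbbdad')
  26 → (5, 'dcbdbadabdadbaabbcbbdad')
  27 → (4, 'ddcbdbadabdadbaabbcbbdad')

[18, 19, 12, 1, 26, 10, 15, 3, 17, 9, 20, 23, 21, 24, 13, 7, 2, 22, 6, 27, 11, 0, 25, 14, 16, 8, 5, 4]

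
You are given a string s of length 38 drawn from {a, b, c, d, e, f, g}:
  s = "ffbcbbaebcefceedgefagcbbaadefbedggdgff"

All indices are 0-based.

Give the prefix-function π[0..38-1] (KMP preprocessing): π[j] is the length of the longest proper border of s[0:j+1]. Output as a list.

[0, 1, 0, 0, 0, 0, 0, 0, 0, 0, 0, 1, 0, 0, 0, 0, 0, 0, 1, 0, 0, 0, 0, 0, 0, 0, 0, 0, 1, 0, 0, 0, 0, 0, 0, 0, 1, 2]

π[0] = 0
j=1 s[j]='f': π[1]=1 (border 'f')
j=2 s[j]='b': k: 1→0; π[2]=0 (border '')
j=3 s[j]='c': π[3]=0 (border '')
j=4 s[j]='b': π[4]=0 (border '')
j=5 s[j]='b': π[5]=0 (border '')
j=6 s[j]='a': π[6]=0 (border '')
j=7 s[j]='e': π[7]=0 (border '')
j=8 s[j]='b': π[8]=0 (border '')
j=9 s[j]='c': π[9]=0 (border '')
j=10 s[j]='e': π[10]=0 (border '')
j=11 s[j]='f': π[11]=1 (border 'f')
j=12 s[j]='c': k: 1→0; π[12]=0 (border '')
j=13 s[j]='e': π[13]=0 (border '')
j=14 s[j]='e': π[14]=0 (border '')
j=15 s[j]='d': π[15]=0 (border '')
j=16 s[j]='g': π[16]=0 (border '')
j=17 s[j]='e': π[17]=0 (border '')
j=18 s[j]='f': π[18]=1 (border 'f')
j=19 s[j]='a': k: 1→0; π[19]=0 (border '')
j=20 s[j]='g': π[20]=0 (border '')
j=21 s[j]='c': π[21]=0 (border '')
j=22 s[j]='b': π[22]=0 (border '')
j=23 s[j]='b': π[23]=0 (border '')
j=24 s[j]='a': π[24]=0 (border '')
j=25 s[j]='a': π[25]=0 (border '')
j=26 s[j]='d': π[26]=0 (border '')
j=27 s[j]='e': π[27]=0 (border '')
j=28 s[j]='f': π[28]=1 (border 'f')
j=29 s[j]='b': k: 1→0; π[29]=0 (border '')
j=30 s[j]='e': π[30]=0 (border '')
j=31 s[j]='d': π[31]=0 (border '')
j=32 s[j]='g': π[32]=0 (border '')
j=33 s[j]='g': π[33]=0 (border '')
j=34 s[j]='d': π[34]=0 (border '')
j=35 s[j]='g': π[35]=0 (border '')
j=36 s[j]='f': π[36]=1 (border 'f')
j=37 s[j]='f': π[37]=2 (border 'ff')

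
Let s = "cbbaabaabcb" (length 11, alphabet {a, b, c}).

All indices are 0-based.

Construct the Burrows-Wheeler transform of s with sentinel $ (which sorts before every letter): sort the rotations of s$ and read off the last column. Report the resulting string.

rank  rotation      last
    0  $cbbaabaabcb  b
    1  aabaabcb$cbb  b
    2  aabcb$cbbaab  b
    3  abaabcb$cbba  a
    4  abcb$cbbaaba  a
    5  b$cbbaabaabc  c
    6  baabaabcb$cb  b
    7  baabcb$cbbaa  a
    8  bbaabaabcb$c  c
    9  bcb$cbbaabaa  a
   10  cb$cbbaabaab  b
   11  cbbaabaabcb$  $

bbbaacbacab$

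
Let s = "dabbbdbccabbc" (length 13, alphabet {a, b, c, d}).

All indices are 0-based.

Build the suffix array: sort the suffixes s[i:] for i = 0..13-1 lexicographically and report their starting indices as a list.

[1, 9, 2, 10, 3, 11, 6, 4, 12, 8, 7, 0, 5]

rank→(start, suffix):
  0 → (1, 'abbbdbccabbc')
  1 → (9, 'abbc')
  2 → (2, 'bbbdbccabbc')
  3 → (10, 'bbc')
  4 → (3, 'bbdbccabbc')
  5 → (11, 'bc')
  6 → (6, 'bccabbc')
  7 → (4, 'bdbccabbc')
  8 → (12, 'c')
  9 → (8, 'cabbc')
  10 → (7, 'ccabbc')
  11 → (0, 'dabbbdbccabbc')
  12 → (5, 'dbccabbc')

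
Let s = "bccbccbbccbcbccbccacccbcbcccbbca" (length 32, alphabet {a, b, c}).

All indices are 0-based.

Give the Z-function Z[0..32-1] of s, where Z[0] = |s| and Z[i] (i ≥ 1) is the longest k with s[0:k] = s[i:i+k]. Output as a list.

[32, 0, 0, 4, 0, 0, 1, 5, 0, 0, 2, 0, 6, 0, 0, 3, 0, 0, 0, 0, 0, 0, 2, 0, 3, 0, 0, 0, 1, 2, 0, 0]

Z[0]=32
i=1: fresh scan; Z[1]=0
i=2: fresh scan; Z[2]=0
i=3: fresh scan; Z[3]=4 grow→box=[3,7)
i=4: min(r-i=3, Z[1]=0)=0; Z[4]=0
i=5: min(r-i=2, Z[2]=0)=0; Z[5]=0
i=6: min(r-i=1, Z[3]=4)=1; Z[6]=1
i=7: fresh scan; Z[7]=5 grow→box=[7,12)
i=8: min(r-i=4, Z[1]=0)=0; Z[8]=0
i=9: min(r-i=3, Z[2]=0)=0; Z[9]=0
i=10: min(r-i=2, Z[3]=4)=2; Z[10]=2
i=11: min(r-i=1, Z[4]=0)=0; Z[11]=0
i=12: fresh scan; Z[12]=6 grow→box=[12,18)
i=13: min(r-i=5, Z[1]=0)=0; Z[13]=0
i=14: min(r-i=4, Z[2]=0)=0; Z[14]=0
i=15: min(r-i=3, Z[3]=4)=3; Z[15]=3
i=16: min(r-i=2, Z[4]=0)=0; Z[16]=0
i=17: min(r-i=1, Z[5]=0)=0; Z[17]=0
i=18: fresh scan; Z[18]=0
i=19: fresh scan; Z[19]=0
i=20: fresh scan; Z[20]=0
i=21: fresh scan; Z[21]=0
i=22: fresh scan; Z[22]=2 grow→box=[22,24)
i=23: min(r-i=1, Z[1]=0)=0; Z[23]=0
i=24: fresh scan; Z[24]=3 grow→box=[24,27)
i=25: min(r-i=2, Z[1]=0)=0; Z[25]=0
i=26: min(r-i=1, Z[2]=0)=0; Z[26]=0
i=27: fresh scan; Z[27]=0
i=28: fresh scan; Z[28]=1 grow→box=[28,29)
i=29: fresh scan; Z[29]=2 grow→box=[29,31)
i=30: min(r-i=1, Z[1]=0)=0; Z[30]=0
i=31: fresh scan; Z[31]=0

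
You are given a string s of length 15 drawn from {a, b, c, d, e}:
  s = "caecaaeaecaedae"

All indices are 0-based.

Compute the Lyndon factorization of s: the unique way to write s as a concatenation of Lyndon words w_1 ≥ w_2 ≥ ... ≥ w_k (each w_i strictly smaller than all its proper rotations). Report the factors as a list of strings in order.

emit factor 1: 'c' (i=0, period=1)
emit factor 2: 'aec' (i=1, period=3)
emit factor 3: 'aaeaecaedae' (i=4, period=11)

["c", "aec", "aaeaecaedae"]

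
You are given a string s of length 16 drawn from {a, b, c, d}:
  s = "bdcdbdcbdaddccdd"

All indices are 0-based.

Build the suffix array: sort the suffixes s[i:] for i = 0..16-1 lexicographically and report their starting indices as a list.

rank→(start, suffix):
  0 → (9, 'addccdd')
  1 → (7, 'bdaddccdd')
  2 → (4, 'bdcbdaddccdd')
  3 → (0, 'bdcdbdcbdaddccdd')
  4 → (6, 'cbdaddccdd')
  5 → (12, 'ccdd')
  6 → (2, 'cdbdcbdaddccdd')
  7 → (13, 'cdd')
  8 → (15, 'd')
  9 → (8, 'daddccdd')
  10 → (3, 'dbdcbdaddccdd')
  11 → (5, 'dcbdaddccdd')
  12 → (11, 'dccdd')
  13 → (1, 'dcdbdcbdaddccdd')
  14 → (14, 'dd')
  15 → (10, 'ddccdd')

[9, 7, 4, 0, 6, 12, 2, 13, 15, 8, 3, 5, 11, 1, 14, 10]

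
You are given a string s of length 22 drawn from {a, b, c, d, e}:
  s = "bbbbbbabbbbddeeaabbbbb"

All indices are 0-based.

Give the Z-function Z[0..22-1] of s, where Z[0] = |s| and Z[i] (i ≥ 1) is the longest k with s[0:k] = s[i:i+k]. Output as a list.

[22, 5, 4, 3, 2, 1, 0, 4, 3, 2, 1, 0, 0, 0, 0, 0, 0, 5, 4, 3, 2, 1]

Z[0]=22
i=1: i≥r, start 0; Z[1]=5 scan→box=[1,6)
i=2: min(r-i=4, Z[1]=5)=4; Z[2]=4
i=3: min(r-i=3, Z[2]=4)=3; Z[3]=3
i=4: min(r-i=2, Z[3]=3)=2; Z[4]=2
i=5: min(r-i=1, Z[4]=2)=1; Z[5]=1
i=6: i≥r, start 0; Z[6]=0
i=7: i≥r, start 0; Z[7]=4 scan→box=[7,11)
i=8: min(r-i=3, Z[1]=5)=3; Z[8]=3
i=9: min(r-i=2, Z[2]=4)=2; Z[9]=2
i=10: min(r-i=1, Z[3]=3)=1; Z[10]=1
i=11: i≥r, start 0; Z[11]=0
i=12: i≥r, start 0; Z[12]=0
i=13: i≥r, start 0; Z[13]=0
i=14: i≥r, start 0; Z[14]=0
i=15: i≥r, start 0; Z[15]=0
i=16: i≥r, start 0; Z[16]=0
i=17: i≥r, start 0; Z[17]=5 scan→box=[17,22)
i=18: min(r-i=4, Z[1]=5)=4; Z[18]=4
i=19: min(r-i=3, Z[2]=4)=3; Z[19]=3
i=20: min(r-i=2, Z[3]=3)=2; Z[20]=2
i=21: min(r-i=1, Z[4]=2)=1; Z[21]=1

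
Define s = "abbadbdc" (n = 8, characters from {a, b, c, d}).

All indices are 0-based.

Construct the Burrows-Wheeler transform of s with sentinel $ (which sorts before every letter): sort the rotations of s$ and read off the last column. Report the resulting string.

rank  rotation   last
    0  $abbadbdc  c
    1  abbadbdc$  $
    2  adbdc$abb  b
    3  badbdc$ab  b
    4  bbadbdc$a  a
    5  bdc$abbad  d
    6  c$abbadbd  d
    7  dbdc$abba  a
    8  dc$abbadb  b

c$bbaddab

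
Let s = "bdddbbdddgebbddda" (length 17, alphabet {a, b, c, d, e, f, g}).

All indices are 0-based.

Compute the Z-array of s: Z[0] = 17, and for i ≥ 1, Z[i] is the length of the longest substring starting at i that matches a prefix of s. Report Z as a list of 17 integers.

[17, 0, 0, 0, 1, 4, 0, 0, 0, 0, 0, 1, 4, 0, 0, 0, 0]

Z[0]=17
i=1: i≥r, start 0; Z[1]=0
i=2: i≥r, start 0; Z[2]=0
i=3: i≥r, start 0; Z[3]=0
i=4: i≥r, start 0; Z[4]=1 grow→box=[4,5)
i=5: i≥r, start 0; Z[5]=4 grow→box=[5,9)
i=6: min(r-i=3, Z[1]=0)=0; Z[6]=0
i=7: min(r-i=2, Z[2]=0)=0; Z[7]=0
i=8: min(r-i=1, Z[3]=0)=0; Z[8]=0
i=9: i≥r, start 0; Z[9]=0
i=10: i≥r, start 0; Z[10]=0
i=11: i≥r, start 0; Z[11]=1 grow→box=[11,12)
i=12: i≥r, start 0; Z[12]=4 grow→box=[12,16)
i=13: min(r-i=3, Z[1]=0)=0; Z[13]=0
i=14: min(r-i=2, Z[2]=0)=0; Z[14]=0
i=15: min(r-i=1, Z[3]=0)=0; Z[15]=0
i=16: i≥r, start 0; Z[16]=0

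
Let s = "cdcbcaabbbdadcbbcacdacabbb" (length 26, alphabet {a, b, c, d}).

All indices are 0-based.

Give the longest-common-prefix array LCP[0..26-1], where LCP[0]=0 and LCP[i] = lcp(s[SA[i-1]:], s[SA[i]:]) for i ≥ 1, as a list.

[0, 1, 4, 1, 2, 1, 0, 1, 2, 3, 2, 2, 1, 3, 1, 0, 2, 2, 1, 2, 1, 2, 0, 2, 1, 3]

rank→(start, suffix):
  0 → (5, 'aabbbdadcbbcacdacabbb')
  1 → (22, 'abbb')
  2 → (6, 'abbbdadcbbcacdacabbb')
  3 → (20, 'acabbb')
  4 → (17, 'acdacabbb')
  5 → (11, 'adcbbcacdacabbb')
  6 → (25, 'b')
  7 → (24, 'bb')
  8 → (23, 'bbb')
  9 → (7, 'bbbdadcbbcacdacabbb')
  10 → (14, 'bbcacdacabbb')
  11 → (8, 'bbdadcbbcacdacabbb')
  12 → (3, 'bcaabbbdadcbbcacdacabbb')
  13 → (15, 'bcacdacabbb')
  14 → (9, 'bdadcbbcacdacabbb')
  15 → (4, 'caabbbdadcbbcacdacabbb')
  16 → (21, 'cabbb')
  17 → (16, 'cacdacabbb')
  18 → (13, 'cbbcacdacabbb')
  19 → (2, 'cbcaabbbdadcbbcacdacabbb')
  20 → (18, 'cdacabbb')
  21 → (0, 'cdcbcaabbbdadcbbcacdacabbb')
  22 → (19, 'dacabbb')
  23 → (10, 'dadcbbcacdacabbb')
  24 → (12, 'dcbbcacdacabbb')
  25 → (1, 'dcbcaabbbdadcbbcacdacabbb')

SA = [5, 22, 6, 20, 17, 11, 25, 24, 23, 7, 14, 8, 3, 15, 9, 4, 21, 16, 13, 2, 18, 0, 19, 10, 12, 1]
[i] adj suffixes → lcp
  [1] 5/22 → 1 ('a')
  [2] 22/6 → 4 ('abbb')
  [3] 6/20 → 1 ('a')
  [4] 20/17 → 2 ('ac')
  [5] 17/11 → 1 ('a')
  [6] 11/25 → 0 ('')
  [7] 25/24 → 1 ('b')
  [8] 24/23 → 2 ('bb')
  [9] 23/7 → 3 ('bbb')
  [10] 7/14 → 2 ('bb')
  [11] 14/8 → 2 ('bb')
  [12] 8/3 → 1 ('b')
  [13] 3/15 → 3 ('bca')
  [14] 15/9 → 1 ('b')
  [15] 9/4 → 0 ('')
  [16] 4/21 → 2 ('ca')
  [17] 21/16 → 2 ('ca')
  [18] 16/13 → 1 ('c')
  [19] 13/2 → 2 ('cb')
  [20] 2/18 → 1 ('c')
  [21] 18/0 → 2 ('cd')
  [22] 0/19 → 0 ('')
  [23] 19/10 → 2 ('da')
  [24] 10/12 → 1 ('d')
  [25] 12/1 → 3 ('dcb')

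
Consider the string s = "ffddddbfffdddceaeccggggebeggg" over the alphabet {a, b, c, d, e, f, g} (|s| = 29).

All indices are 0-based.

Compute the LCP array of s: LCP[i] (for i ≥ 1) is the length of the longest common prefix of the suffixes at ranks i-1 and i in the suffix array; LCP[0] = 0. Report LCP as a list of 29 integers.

rank | idx | suffix
   0 |  15 | aeccggggebeggg
   1 |  24 | beggg
   2 |   6 | bfffdddceaeccggggebeggg
   3 |  17 | ccggggebeggg
   4 |  13 | ceaeccggggebeggg
   5 |  18 | cggggebeggg
   6 |   5 | dbfffdddceaeccggggebeggg
   7 |  12 | dceaeccggggebeggg
   8 |   4 | ddbfffdddceaeccggggebeggg
   9 |  11 | ddceaeccggggebeggg
  10 |   3 | dddbfffdddceaeccggggebeggg
  11 |  10 | dddceaeccggggebeggg
  12 |   2 | ddddbfffdddceaeccggggebeggg
  13 |  14 | eaeccggggebeggg
  14 |  23 | ebeggg
  15 |  16 | eccggggebeggg
  16 |  25 | eggg
  17 |   9 | fdddceaeccggggebeggg
  18 |   1 | fddddbfffdddceaeccggggebeggg
  19 |   8 | ffdddceaeccggggebeggg
  20 |   0 | ffddddbfffdddceaeccggggebeggg
  21 |   7 | fffdddceaeccggggebeggg
  22 |  28 | g
  23 |  22 | gebeggg
  24 |  27 | gg
  25 |  21 | ggebeggg
  26 |  26 | ggg
  27 |  20 | gggebeggg
  28 |  19 | ggggebeggg

SA = [15, 24, 6, 17, 13, 18, 5, 12, 4, 11, 3, 10, 2, 14, 23, 16, 25, 9, 1, 8, 0, 7, 28, 22, 27, 21, 26, 20, 19]
i: (SA[i-1],SA[i]) lcp shared
  1: (15,24) 0 ''
  2: (24,6) 1 'b'
  3: (6,17) 0 ''
  4: (17,13) 1 'c'
  5: (13,18) 1 'c'
  6: (18,5) 0 ''
  7: (5,12) 1 'd'
  8: (12,4) 1 'd'
  9: (4,11) 2 'dd'
  10: (11,3) 2 'dd'
  11: (3,10) 3 'ddd'
  12: (10,2) 3 'ddd'
  13: (2,14) 0 ''
  14: (14,23) 1 'e'
  15: (23,16) 1 'e'
  16: (16,25) 1 'e'
  17: (25,9) 0 ''
  18: (9,1) 4 'fddd'
  19: (1,8) 1 'f'
  20: (8,0) 5 'ffddd'
  21: (0,7) 2 'ff'
  22: (7,28) 0 ''
  23: (28,22) 1 'g'
  24: (22,27) 1 'g'
  25: (27,21) 2 'gg'
  26: (21,26) 2 'gg'
  27: (26,20) 3 'ggg'
  28: (20,19) 3 'ggg'

[0, 0, 1, 0, 1, 1, 0, 1, 1, 2, 2, 3, 3, 0, 1, 1, 1, 0, 4, 1, 5, 2, 0, 1, 1, 2, 2, 3, 3]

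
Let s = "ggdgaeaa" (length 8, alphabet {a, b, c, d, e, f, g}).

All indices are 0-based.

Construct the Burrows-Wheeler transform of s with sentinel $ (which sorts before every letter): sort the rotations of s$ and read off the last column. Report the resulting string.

rank  rotation   last
    0  $ggdgaeaa  a
    1  a$ggdgaea  a
    2  aa$ggdgae  e
    3  aeaa$ggdg  g
    4  dgaeaa$gg  g
    5  eaa$ggdga  a
    6  gaeaa$ggd  d
    7  gdgaeaa$g  g
    8  ggdgaeaa$  $

aaeggadg$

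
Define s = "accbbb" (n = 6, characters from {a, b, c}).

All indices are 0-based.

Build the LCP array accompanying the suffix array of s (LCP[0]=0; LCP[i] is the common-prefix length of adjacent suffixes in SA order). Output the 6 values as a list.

rank→(start, suffix):
  0 → (0, 'accbbb')
  1 → (5, 'b')
  2 → (4, 'bb')
  3 → (3, 'bbb')
  4 → (2, 'cbbb')
  5 → (1, 'ccbbb')

SA = [0, 5, 4, 3, 2, 1]
i: (SA[i-1],SA[i]) lcp shared
  1: (0,5) 0 ''
  2: (5,4) 1 'b'
  3: (4,3) 2 'bb'
  4: (3,2) 0 ''
  5: (2,1) 1 'c'

[0, 0, 1, 2, 0, 1]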